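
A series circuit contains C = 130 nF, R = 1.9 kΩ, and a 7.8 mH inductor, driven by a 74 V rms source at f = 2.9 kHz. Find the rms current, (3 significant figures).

ω = 2πf = 18220 rad/s
X_L = ωL = 142 Ω
X_C = 1/(ωC) = 422 Ω
Net reactance X = X_L − X_C = -280 Ω
Z = 1900 − j280 Ω
|Z| = √(1900² + 280²) = 1920 Ω
I = V/|Z| = 74/1920 = 38.5 mA

38.5 mA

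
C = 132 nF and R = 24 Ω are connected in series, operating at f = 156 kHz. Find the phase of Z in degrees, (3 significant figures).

-17.9°

ω = 2πf = 980200 rad/s
X_C = 1/(ωC) = 7.73 Ω
Z = 24.0 − j7.73 Ω
|Z| = √(24.0² + 7.73²) = 25.2 Ω
∠Z = arctan(-7.73/24.0) = -17.9°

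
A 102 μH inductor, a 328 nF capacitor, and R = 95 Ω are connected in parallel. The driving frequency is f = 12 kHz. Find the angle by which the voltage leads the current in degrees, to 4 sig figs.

ω = 2πf = 75400 rad/s
X_L = ωL = 7.691 Ω
X_C = 1/(ωC) = 40.44 Ω
Parallel: admittances add. Y = 1/R + 1/(jωL) + jωC
Y = (0.01053 − j0.1053) S
|Y| = 0.1058 S → |Z| = 1/|Y| = 9.450 Ω, ∠Z = −∠Y = 84.29°

84.29°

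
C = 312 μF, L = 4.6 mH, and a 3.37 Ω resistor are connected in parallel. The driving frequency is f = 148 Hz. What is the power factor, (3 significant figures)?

0.982

ω = 2πf = 929.9 rad/s
X_L = ωL = 4.28 Ω
X_C = 1/(ωC) = 3.45 Ω
Parallel: admittances add. Y = 1/R + 1/(jωL) + jωC
Y = (0.297 + j0.0564) S
|Y| = 0.302 S → |Z| = 1/|Y| = 3.31 Ω, ∠Z = −∠Y = -10.8°
cos φ = cos(-10.8°) = 0.982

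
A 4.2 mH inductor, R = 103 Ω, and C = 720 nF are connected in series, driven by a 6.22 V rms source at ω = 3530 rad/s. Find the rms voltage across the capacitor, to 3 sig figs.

6.24 V

X_L = ωL = 14.8 Ω
X_C = 1/(ωC) = 393 Ω
Net reactance X = X_L − X_C = -379 Ω
Z = 103 − j379 Ω
|Z| = √(103² + 379²) = 392 Ω
I = V/|Z| = 15.9 mA
V_C = I·|Z_C| = 0.0159 × 393 = 6.24 V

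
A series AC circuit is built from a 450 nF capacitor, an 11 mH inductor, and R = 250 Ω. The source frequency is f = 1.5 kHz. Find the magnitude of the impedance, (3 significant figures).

283 Ω

ω = 2πf = 9425 rad/s
X_L = ωL = 104 Ω
X_C = 1/(ωC) = 236 Ω
Net reactance X = X_L − X_C = -132 Ω
Z = 250 − j132 Ω
|Z| = √(250² + 132²) = 283 Ω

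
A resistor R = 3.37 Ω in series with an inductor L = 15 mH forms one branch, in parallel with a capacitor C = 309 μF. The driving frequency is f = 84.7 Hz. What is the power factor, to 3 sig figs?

0.611

ω = 2πf = 532.2 rad/s
X_L = ωL = 7.98 Ω
X_C = 1/(ωC) = 6.08 Ω
Branch 1 (R+jX_L): Z₁ = 3.37 + j7.98 Ω, |Z₁| = 8.66 Ω
Branch 2 (−jX_C): Z₂ = −j6.08 Ω
Parallel: Z = Z₁Z₂/(Z₁+Z₂), |Z| = 13.6 Ω, ∠Z = -52.3°
cos φ = cos(-52.3°) = 0.611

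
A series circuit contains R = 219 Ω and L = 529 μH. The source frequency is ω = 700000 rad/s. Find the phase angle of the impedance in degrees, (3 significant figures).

X_L = ωL = 370 Ω
Z = 219 + j370 Ω
|Z| = √(219² + 370²) = 430 Ω
∠Z = arctan(370/219) = 59.4°

59.4°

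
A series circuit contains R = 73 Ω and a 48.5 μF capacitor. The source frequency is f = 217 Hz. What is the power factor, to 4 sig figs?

0.9792

ω = 2πf = 1363 rad/s
X_C = 1/(ωC) = 15.12 Ω
Z = 73.00 − j15.12 Ω
|Z| = √(73.00² + 15.12²) = 74.55 Ω
∠Z = arctan(-15.12/73.00) = -11.70°
cos φ = cos(-11.70°) = 0.9792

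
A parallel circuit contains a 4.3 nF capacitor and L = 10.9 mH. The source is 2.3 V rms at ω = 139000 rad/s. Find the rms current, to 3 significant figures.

X_L = ωL = 1520 Ω
X_C = 1/(ωC) = 1670 Ω
Parallel: admittances add. Y = 1/(jωL) + jωC
Y = (0 − j6.23e-05) S
|Y| = 6.23e-05 S → |Z| = 1/|Y| = 16000 Ω, ∠Z = −∠Y = 90.0°
I = V/|Z| = 2.3/16000 = 143 μA

143 μA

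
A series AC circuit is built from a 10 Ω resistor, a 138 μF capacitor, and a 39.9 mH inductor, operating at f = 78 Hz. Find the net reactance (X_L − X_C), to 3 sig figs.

ω = 2πf = 490.1 rad/s
X_L = ωL = 19.6 Ω
X_C = 1/(ωC) = 14.8 Ω
X = 19.6 − 14.8 = 4.77 Ω

4.77 Ω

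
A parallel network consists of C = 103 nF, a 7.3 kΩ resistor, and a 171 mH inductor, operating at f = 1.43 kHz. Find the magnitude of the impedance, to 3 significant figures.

3260 Ω

ω = 2πf = 8985 rad/s
X_L = ωL = 1540 Ω
X_C = 1/(ωC) = 1080 Ω
Parallel: admittances add. Y = 1/R + 1/(jωL) + jωC
Y = (0.000137 + j0.000275) S
|Y| = 0.000307 S → |Z| = 1/|Y| = 3260 Ω, ∠Z = −∠Y = -63.5°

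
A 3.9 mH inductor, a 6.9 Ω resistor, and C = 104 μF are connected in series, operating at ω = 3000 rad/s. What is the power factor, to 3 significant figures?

X_L = ωL = 11.7 Ω
X_C = 1/(ωC) = 3.21 Ω
Net reactance X = X_L − X_C = 8.49 Ω
Z = 6.90 + j8.49 Ω
|Z| = √(6.90² + 8.49²) = 10.9 Ω
∠Z = arctan(8.49/6.90) = 50.9°
cos φ = cos(50.9°) = 0.630

0.630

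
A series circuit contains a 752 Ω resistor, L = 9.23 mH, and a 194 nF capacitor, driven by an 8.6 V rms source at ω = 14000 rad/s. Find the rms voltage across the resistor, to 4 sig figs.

X_L = ωL = 129.2 Ω
X_C = 1/(ωC) = 368.2 Ω
Net reactance X = X_L − X_C = -239.0 Ω
Z = 752.0 − j239.0 Ω
|Z| = √(752.0² + 239.0²) = 789.1 Ω
I = V/|Z| = 10.90 mA
V_R = I·|Z_R| = 0.01090 × 752.0 = 8.196 V

8.196 V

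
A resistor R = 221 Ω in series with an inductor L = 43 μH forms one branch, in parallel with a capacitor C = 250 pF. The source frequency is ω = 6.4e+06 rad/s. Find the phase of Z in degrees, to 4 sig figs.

X_L = ωL = 275.2 Ω
X_C = 1/(ωC) = 625.0 Ω
Branch 1 (R+jX_L): Z₁ = 221.0 + j275.2 Ω, |Z₁| = 353.0 Ω
Branch 2 (−jX_C): Z₂ = −j625.0 Ω
Parallel: Z = Z₁Z₂/(Z₁+Z₂), |Z| = 533.1 Ω, ∠Z = 18.95°

18.95°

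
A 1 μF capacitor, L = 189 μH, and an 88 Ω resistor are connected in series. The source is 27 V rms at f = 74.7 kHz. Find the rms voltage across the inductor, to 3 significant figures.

ω = 2πf = 469400 rad/s
X_L = ωL = 88.7 Ω
X_C = 1/(ωC) = 2.13 Ω
Net reactance X = X_L − X_C = 86.6 Ω
Z = 88.0 + j86.6 Ω
|Z| = √(88.0² + 86.6²) = 123 Ω
I = V/|Z| = 219 mA
V_L = I·|Z_L| = 0.219 × 88.7 = 19.4 V

19.4 V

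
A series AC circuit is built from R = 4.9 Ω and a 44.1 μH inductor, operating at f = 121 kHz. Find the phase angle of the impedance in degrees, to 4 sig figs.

81.69°

ω = 2πf = 760300 rad/s
X_L = ωL = 33.53 Ω
Z = 4.900 + j33.53 Ω
|Z| = √(4.900² + 33.53²) = 33.88 Ω
∠Z = arctan(33.53/4.900) = 81.69°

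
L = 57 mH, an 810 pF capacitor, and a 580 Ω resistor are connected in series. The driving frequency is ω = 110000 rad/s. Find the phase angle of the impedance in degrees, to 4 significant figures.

-83.32°

X_L = ωL = 6270 Ω
X_C = 1/(ωC) = 11220 Ω
Net reactance X = X_L − X_C = -4953 Ω
Z = 580.0 − j4953 Ω
|Z| = √(580.0² + 4953²) = 4987 Ω
∠Z = arctan(-4953/580.0) = -83.32°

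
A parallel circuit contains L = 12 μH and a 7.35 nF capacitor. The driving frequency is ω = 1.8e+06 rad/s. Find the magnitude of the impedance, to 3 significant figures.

30.2 Ω

X_L = ωL = 21.6 Ω
X_C = 1/(ωC) = 75.6 Ω
Parallel: admittances add. Y = 1/(jωL) + jωC
Y = (0 − j0.0331) S
|Y| = 0.0331 S → |Z| = 1/|Y| = 30.2 Ω, ∠Z = −∠Y = 90.0°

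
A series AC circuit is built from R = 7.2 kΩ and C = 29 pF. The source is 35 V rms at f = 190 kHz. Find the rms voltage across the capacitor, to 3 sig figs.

34.0 V

ω = 2πf = 1.194e+06 rad/s
X_C = 1/(ωC) = 28900 Ω
Z = 7200 − j28900 Ω
|Z| = √(7200² + 28900²) = 29800 Ω
I = V/|Z| = 1.18 mA
V_C = I·|Z_C| = 0.00118 × 28900 = 34.0 V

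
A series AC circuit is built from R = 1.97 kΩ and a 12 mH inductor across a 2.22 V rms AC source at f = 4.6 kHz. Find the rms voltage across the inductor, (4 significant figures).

ω = 2πf = 28900 rad/s
X_L = ωL = 346.8 Ω
Z = 1970 + j346.8 Ω
|Z| = √(1970² + 346.8²) = 2000 Ω
I = V/|Z| = 1.110 mA
V_L = I·|Z_L| = 0.001110 × 346.8 = 0.3849 V

0.3849 V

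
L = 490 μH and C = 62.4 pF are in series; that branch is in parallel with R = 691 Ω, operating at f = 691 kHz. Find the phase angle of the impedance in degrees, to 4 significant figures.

-23.84°

ω = 2πf = 4.342e+06 rad/s
X_L = ωL = 2127 Ω
X_C = 1/(ωC) = 3691 Ω
Branch 1: Z₁ = R = 691.0 Ω
Branch 2 (series LC): Z₂ = j(X_L − X_C) = −j1564 Ω
Parallel: Z = Z₁Z₂/(Z₁+Z₂), |Z| = 632.0 Ω, ∠Z = -23.84°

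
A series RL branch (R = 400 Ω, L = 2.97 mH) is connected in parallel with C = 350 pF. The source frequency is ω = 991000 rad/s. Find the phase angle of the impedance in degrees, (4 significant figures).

-16.30°

X_L = ωL = 2943 Ω
X_C = 1/(ωC) = 2883 Ω
Branch 1 (R+jX_L): Z₁ = 400.0 + j2943 Ω, |Z₁| = 2970 Ω
Branch 2 (−jX_C): Z₂ = −j2883 Ω
Parallel: Z = Z₁Z₂/(Z₁+Z₂), |Z| = 21170 Ω, ∠Z = -16.30°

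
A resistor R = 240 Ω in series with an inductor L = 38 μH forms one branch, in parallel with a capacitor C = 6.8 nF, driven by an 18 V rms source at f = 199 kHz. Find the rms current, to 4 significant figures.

156.4 mA

ω = 2πf = 1.25e+06 rad/s
X_L = ωL = 47.51 Ω
X_C = 1/(ωC) = 117.6 Ω
Branch 1 (R+jX_L): Z₁ = 240.0 + j47.51 Ω, |Z₁| = 244.7 Ω
Branch 2 (−jX_C): Z₂ = −j117.6 Ω
Parallel: Z = Z₁Z₂/(Z₁+Z₂), |Z| = 115.1 Ω, ∠Z = -62.52°
I = V/|Z| = 18/115.1 = 156.4 mA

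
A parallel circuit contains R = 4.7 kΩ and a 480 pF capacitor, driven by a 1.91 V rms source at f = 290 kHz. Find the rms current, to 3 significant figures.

ω = 2πf = 1.822e+06 rad/s
X_C = 1/(ωC) = 1140 Ω
Parallel: admittances add. Y = 1/R + jωC
Y = (0.000213 + j0.000875) S
|Y| = 0.000900 S → |Z| = 1/|Y| = 1110 Ω, ∠Z = −∠Y = -76.3°
I = V/|Z| = 1.91/1110 = 1.72 mA

1.72 mA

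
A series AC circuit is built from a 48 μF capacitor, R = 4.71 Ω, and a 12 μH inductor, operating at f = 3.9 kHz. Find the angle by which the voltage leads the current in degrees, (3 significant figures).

ω = 2πf = 24500 rad/s
X_L = ωL = 0.294 Ω
X_C = 1/(ωC) = 0.850 Ω
Net reactance X = X_L − X_C = -0.556 Ω
Z = 4.71 − j0.556 Ω
|Z| = √(4.71² + 0.556²) = 4.74 Ω
∠Z = arctan(-0.556/4.71) = -6.73°

-6.73°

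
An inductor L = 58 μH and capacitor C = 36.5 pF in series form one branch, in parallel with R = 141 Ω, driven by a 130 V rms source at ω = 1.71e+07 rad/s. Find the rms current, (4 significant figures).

X_L = ωL = 991.8 Ω
X_C = 1/(ωC) = 1602 Ω
Branch 1: Z₁ = R = 141.0 Ω
Branch 2 (series LC): Z₂ = j(X_L − X_C) = −j610.4 Ω
Parallel: Z = Z₁Z₂/(Z₁+Z₂), |Z| = 137.4 Ω, ∠Z = -13.01°
I = V/|Z| = 130/137.4 = 946.3 mA

946.3 mA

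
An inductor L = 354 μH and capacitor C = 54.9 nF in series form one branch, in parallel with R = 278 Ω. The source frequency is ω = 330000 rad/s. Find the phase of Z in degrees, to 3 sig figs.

X_L = ωL = 117 Ω
X_C = 1/(ωC) = 55.2 Ω
Branch 1: Z₁ = R = 278 Ω
Branch 2 (series LC): Z₂ = j(X_L − X_C) = j61.6 Ω
Parallel: Z = Z₁Z₂/(Z₁+Z₂), |Z| = 60.2 Ω, ∠Z = 77.5°

77.5°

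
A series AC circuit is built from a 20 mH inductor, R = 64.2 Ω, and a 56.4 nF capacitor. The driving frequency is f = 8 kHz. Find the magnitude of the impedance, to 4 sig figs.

655.7 Ω

ω = 2πf = 50270 rad/s
X_L = ωL = 1005 Ω
X_C = 1/(ωC) = 352.7 Ω
Net reactance X = X_L − X_C = 652.6 Ω
Z = 64.20 + j652.6 Ω
|Z| = √(64.20² + 652.6²) = 655.7 Ω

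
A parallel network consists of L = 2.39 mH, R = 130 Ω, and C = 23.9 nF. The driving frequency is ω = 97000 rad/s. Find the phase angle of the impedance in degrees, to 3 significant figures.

X_L = ωL = 232 Ω
X_C = 1/(ωC) = 431 Ω
Parallel: admittances add. Y = 1/R + 1/(jωL) + jωC
Y = (0.00769 − j0.00200) S
|Y| = 0.00795 S → |Z| = 1/|Y| = 126 Ω, ∠Z = −∠Y = 14.5°

14.5°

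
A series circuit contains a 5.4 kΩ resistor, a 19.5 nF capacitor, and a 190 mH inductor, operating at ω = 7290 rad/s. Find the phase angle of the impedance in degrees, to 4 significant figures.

-46.29°

X_L = ωL = 1385 Ω
X_C = 1/(ωC) = 7035 Ω
Net reactance X = X_L − X_C = -5649 Ω
Z = 5400 − j5649 Ω
|Z| = √(5400² + 5649²) = 7815 Ω
∠Z = arctan(-5649/5400) = -46.29°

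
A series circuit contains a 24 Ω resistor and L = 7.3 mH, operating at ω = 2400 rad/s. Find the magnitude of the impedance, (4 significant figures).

X_L = ωL = 17.52 Ω
Z = 24.00 + j17.52 Ω
|Z| = √(24.00² + 17.52²) = 29.71 Ω

29.71 Ω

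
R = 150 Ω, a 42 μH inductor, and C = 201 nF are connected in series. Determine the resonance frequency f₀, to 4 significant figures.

ω₀ = 1/√(LC) = 1/√(4.2e-05 × 2.01e-07) = 344200 rad/s
f₀ = ω₀/(2π) = 54.78 kHz

54.78 kHz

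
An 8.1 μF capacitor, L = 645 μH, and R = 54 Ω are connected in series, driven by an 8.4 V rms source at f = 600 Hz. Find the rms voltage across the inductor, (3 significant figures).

ω = 2πf = 3770 rad/s
X_L = ωL = 2.43 Ω
X_C = 1/(ωC) = 32.7 Ω
Net reactance X = X_L − X_C = -30.3 Ω
Z = 54.0 − j30.3 Ω
|Z| = √(54.0² + 30.3²) = 61.9 Ω
I = V/|Z| = 136 mA
V_L = I·|Z_L| = 0.136 × 2.43 = 0.330 V

0.330 V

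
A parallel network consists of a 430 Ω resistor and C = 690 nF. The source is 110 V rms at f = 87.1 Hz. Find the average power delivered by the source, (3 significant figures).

28.1 W

ω = 2πf = 547.3 rad/s
X_C = 1/(ωC) = 2650 Ω
Parallel: admittances add. Y = 1/R + jωC
Y = (0.00233 + j0.000378) S
|Y| = 0.00236 S → |Z| = 1/|Y| = 424 Ω, ∠Z = −∠Y = -9.22°
I = V/|Z| = 259 mA
P = VI cos φ = 110 × 0.259 × cos(-9.22°) = 28.1 W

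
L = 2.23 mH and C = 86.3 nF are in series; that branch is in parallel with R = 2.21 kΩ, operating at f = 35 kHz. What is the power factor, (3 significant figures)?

ω = 2πf = 219900 rad/s
X_L = ωL = 490 Ω
X_C = 1/(ωC) = 52.7 Ω
Branch 1: Z₁ = R = 2210 Ω
Branch 2 (series LC): Z₂ = j(X_L − X_C) = j438 Ω
Parallel: Z = Z₁Z₂/(Z₁+Z₂), |Z| = 429 Ω, ∠Z = 78.8°
cos φ = cos(78.8°) = 0.194

0.194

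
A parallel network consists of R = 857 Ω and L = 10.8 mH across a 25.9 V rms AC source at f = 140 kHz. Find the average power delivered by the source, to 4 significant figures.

ω = 2πf = 879600 rad/s
X_L = ωL = 9500 Ω
Parallel: admittances add. Y = 1/R + 1/(jωL)
Y = (0.001167 − j0.0001053) S
|Y| = 0.001172 S → |Z| = 1/|Y| = 853.5 Ω, ∠Z = −∠Y = 5.155°
I = V/|Z| = 30.34 mA
P = VI cos φ = 25.9 × 0.03034 × cos(5.155°) = 782.7 mW

782.7 mW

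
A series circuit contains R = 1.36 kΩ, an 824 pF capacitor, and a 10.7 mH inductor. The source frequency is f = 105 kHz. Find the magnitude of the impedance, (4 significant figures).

5394 Ω

ω = 2πf = 659700 rad/s
X_L = ωL = 7059 Ω
X_C = 1/(ωC) = 1840 Ω
Net reactance X = X_L − X_C = 5220 Ω
Z = 1360 + j5220 Ω
|Z| = √(1360² + 5220²) = 5394 Ω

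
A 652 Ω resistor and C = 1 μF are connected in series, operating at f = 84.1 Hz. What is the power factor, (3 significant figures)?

0.326

ω = 2πf = 528.4 rad/s
X_C = 1/(ωC) = 1890 Ω
Z = 652 − j1890 Ω
|Z| = √(652² + 1890²) = 2000 Ω
∠Z = arctan(-1890/652) = -71.0°
cos φ = cos(-71.0°) = 0.326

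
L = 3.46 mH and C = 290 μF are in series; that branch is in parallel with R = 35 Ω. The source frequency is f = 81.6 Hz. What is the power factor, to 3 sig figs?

0.140

ω = 2πf = 512.7 rad/s
X_L = ωL = 1.77 Ω
X_C = 1/(ωC) = 6.73 Ω
Branch 1: Z₁ = R = 35.0 Ω
Branch 2 (series LC): Z₂ = j(X_L − X_C) = −j4.95 Ω
Parallel: Z = Z₁Z₂/(Z₁+Z₂), |Z| = 4.90 Ω, ∠Z = -81.9°
cos φ = cos(-81.9°) = 0.140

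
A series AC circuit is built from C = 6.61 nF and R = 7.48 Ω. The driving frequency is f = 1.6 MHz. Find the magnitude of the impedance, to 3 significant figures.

ω = 2πf = 1.005e+07 rad/s
X_C = 1/(ωC) = 15.0 Ω
Z = 7.48 − j15.0 Ω
|Z| = √(7.48² + 15.0²) = 16.8 Ω

16.8 Ω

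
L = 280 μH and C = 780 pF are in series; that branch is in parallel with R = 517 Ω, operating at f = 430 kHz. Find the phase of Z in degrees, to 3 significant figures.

ω = 2πf = 2.702e+06 rad/s
X_L = ωL = 756 Ω
X_C = 1/(ωC) = 475 Ω
Branch 1: Z₁ = R = 517 Ω
Branch 2 (series LC): Z₂ = j(X_L − X_C) = j282 Ω
Parallel: Z = Z₁Z₂/(Z₁+Z₂), |Z| = 248 Ω, ∠Z = 61.4°

61.4°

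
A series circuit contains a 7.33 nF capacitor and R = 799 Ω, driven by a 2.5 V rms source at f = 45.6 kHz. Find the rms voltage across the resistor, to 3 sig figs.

ω = 2πf = 286500 rad/s
X_C = 1/(ωC) = 476 Ω
Z = 799 − j476 Ω
|Z| = √(799² + 476²) = 930 Ω
I = V/|Z| = 2.69 mA
V_R = I·|Z_R| = 0.00269 × 799 = 2.15 V

2.15 V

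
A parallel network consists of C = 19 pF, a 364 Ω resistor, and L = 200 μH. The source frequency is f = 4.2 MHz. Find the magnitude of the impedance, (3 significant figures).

362 Ω

ω = 2πf = 2.639e+07 rad/s
X_L = ωL = 5280 Ω
X_C = 1/(ωC) = 1990 Ω
Parallel: admittances add. Y = 1/R + 1/(jωL) + jωC
Y = (0.00275 + j0.000312) S
|Y| = 0.00276 S → |Z| = 1/|Y| = 362 Ω, ∠Z = −∠Y = -6.48°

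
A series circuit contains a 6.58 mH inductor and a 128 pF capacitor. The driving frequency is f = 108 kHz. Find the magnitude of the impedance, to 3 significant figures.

7050 Ω

ω = 2πf = 678600 rad/s
X_L = ωL = 4470 Ω
X_C = 1/(ωC) = 11500 Ω
Net reactance X = X_L − X_C = -7050 Ω
Z = − j7050 Ω
|Z| = √(0² + 7050²) = 7050 Ω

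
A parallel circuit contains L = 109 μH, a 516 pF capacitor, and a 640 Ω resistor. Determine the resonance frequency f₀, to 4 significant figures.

671.1 kHz

ω₀ = 1/√(LC) = 1/√(0.000109 × 5.16e-10) = 4.217e+06 rad/s
f₀ = ω₀/(2π) = 671.1 kHz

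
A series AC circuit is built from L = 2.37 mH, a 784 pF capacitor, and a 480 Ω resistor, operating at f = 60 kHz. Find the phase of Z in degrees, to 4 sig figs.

ω = 2πf = 377000 rad/s
X_L = ωL = 893.5 Ω
X_C = 1/(ωC) = 3383 Ω
Net reactance X = X_L − X_C = -2490 Ω
Z = 480.0 − j2490 Ω
|Z| = √(480.0² + 2490²) = 2536 Ω
∠Z = arctan(-2490/480.0) = -79.09°

-79.09°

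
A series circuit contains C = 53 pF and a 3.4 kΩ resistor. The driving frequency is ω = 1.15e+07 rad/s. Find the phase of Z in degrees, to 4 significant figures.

X_C = 1/(ωC) = 1641 Ω
Z = 3400 − j1641 Ω
|Z| = √(3400² + 1641²) = 3775 Ω
∠Z = arctan(-1641/3400) = -25.76°

-25.76°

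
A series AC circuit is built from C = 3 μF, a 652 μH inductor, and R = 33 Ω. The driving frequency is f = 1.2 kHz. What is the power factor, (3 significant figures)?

ω = 2πf = 7540 rad/s
X_L = ωL = 4.92 Ω
X_C = 1/(ωC) = 44.2 Ω
Net reactance X = X_L − X_C = -39.3 Ω
Z = 33.0 − j39.3 Ω
|Z| = √(33.0² + 39.3²) = 51.3 Ω
∠Z = arctan(-39.3/33.0) = -50.0°
cos φ = cos(-50.0°) = 0.643

0.643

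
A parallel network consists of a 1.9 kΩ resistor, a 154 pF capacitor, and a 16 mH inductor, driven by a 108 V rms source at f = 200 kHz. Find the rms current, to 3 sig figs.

ω = 2πf = 1.257e+06 rad/s
X_L = ωL = 20100 Ω
X_C = 1/(ωC) = 5170 Ω
Parallel: admittances add. Y = 1/R + 1/(jωL) + jωC
Y = (0.000526 + j0.000144) S
|Y| = 0.000546 S → |Z| = 1/|Y| = 1830 Ω, ∠Z = −∠Y = -15.3°
I = V/|Z| = 108/1830 = 58.9 mA

58.9 mA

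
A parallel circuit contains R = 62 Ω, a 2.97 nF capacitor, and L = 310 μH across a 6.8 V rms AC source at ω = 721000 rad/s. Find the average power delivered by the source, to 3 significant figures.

X_L = ωL = 224 Ω
X_C = 1/(ωC) = 467 Ω
Parallel: admittances add. Y = 1/R + 1/(jωL) + jωC
Y = (0.0161 − j0.00233) S
|Y| = 0.0163 S → |Z| = 1/|Y| = 61.4 Ω, ∠Z = −∠Y = 8.23°
I = V/|Z| = 111 mA
P = VI cos φ = 6.8 × 0.111 × cos(8.23°) = 746 mW

746 mW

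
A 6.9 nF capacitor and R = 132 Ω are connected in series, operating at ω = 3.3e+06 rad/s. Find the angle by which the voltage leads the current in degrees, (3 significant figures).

X_C = 1/(ωC) = 43.9 Ω
Z = 132 − j43.9 Ω
|Z| = √(132² + 43.9²) = 139 Ω
∠Z = arctan(-43.9/132) = -18.4°

-18.4°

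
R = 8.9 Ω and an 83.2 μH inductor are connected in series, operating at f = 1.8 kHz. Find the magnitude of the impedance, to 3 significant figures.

8.95 Ω

ω = 2πf = 11310 rad/s
X_L = ωL = 0.941 Ω
Z = 8.90 + j0.941 Ω
|Z| = √(8.90² + 0.941²) = 8.95 Ω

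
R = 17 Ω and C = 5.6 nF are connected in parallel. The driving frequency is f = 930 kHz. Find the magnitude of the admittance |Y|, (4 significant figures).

ω = 2πf = 5.843e+06 rad/s
X_C = 1/(ωC) = 30.56 Ω
Parallel: admittances add. Y = 1/R + jωC
Y = (0.05882 + j0.03272) S
|Y| = 0.06731 S → |Z| = 1/|Y| = 14.86 Ω, ∠Z = −∠Y = -29.09°

67.31 mS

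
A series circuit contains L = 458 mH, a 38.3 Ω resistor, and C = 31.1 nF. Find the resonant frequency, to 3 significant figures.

ω₀ = 1/√(LC) = 1/√(0.458 × 3.11e-08) = 8379 rad/s
f₀ = ω₀/(2π) = 1.33 kHz

1.33 kHz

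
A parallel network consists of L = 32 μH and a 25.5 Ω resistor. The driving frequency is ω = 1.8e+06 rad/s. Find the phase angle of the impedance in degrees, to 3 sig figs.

23.9°

X_L = ωL = 57.6 Ω
Parallel: admittances add. Y = 1/R + 1/(jωL)
Y = (0.0392 − j0.0174) S
|Y| = 0.0429 S → |Z| = 1/|Y| = 23.3 Ω, ∠Z = −∠Y = 23.9°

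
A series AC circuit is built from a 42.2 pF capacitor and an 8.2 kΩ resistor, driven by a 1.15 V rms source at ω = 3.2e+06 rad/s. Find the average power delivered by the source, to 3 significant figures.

88.8 μW

X_C = 1/(ωC) = 7410 Ω
Z = 8200 − j7410 Ω
|Z| = √(8200² + 7410²) = 11000 Ω
∠Z = arctan(-7410/8200) = -42.1°
I = V/|Z| = 104 μA
P = VI cos φ = 1.15 × 0.000104 × cos(-42.1°) = 88.8 μW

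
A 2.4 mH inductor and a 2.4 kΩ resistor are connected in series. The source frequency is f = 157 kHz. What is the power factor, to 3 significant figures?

ω = 2πf = 986500 rad/s
X_L = ωL = 2370 Ω
Z = 2400 + j2370 Ω
|Z| = √(2400² + 2370²) = 3370 Ω
∠Z = arctan(2370/2400) = 44.6°
cos φ = cos(44.6°) = 0.712

0.712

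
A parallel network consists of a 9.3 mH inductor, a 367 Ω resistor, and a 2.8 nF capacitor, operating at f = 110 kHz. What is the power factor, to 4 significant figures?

ω = 2πf = 691200 rad/s
X_L = ωL = 6428 Ω
X_C = 1/(ωC) = 516.7 Ω
Parallel: admittances add. Y = 1/R + 1/(jωL) + jωC
Y = (0.002725 + j0.001780) S
|Y| = 0.003254 S → |Z| = 1/|Y| = 307.3 Ω, ∠Z = −∠Y = -33.15°
cos φ = cos(-33.15°) = 0.8372

0.8372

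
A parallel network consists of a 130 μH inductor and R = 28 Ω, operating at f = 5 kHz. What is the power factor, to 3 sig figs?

ω = 2πf = 31420 rad/s
X_L = ωL = 4.08 Ω
Parallel: admittances add. Y = 1/R + 1/(jωL)
Y = (0.0357 − j0.245) S
|Y| = 0.247 S → |Z| = 1/|Y| = 4.04 Ω, ∠Z = −∠Y = 81.7°
cos φ = cos(81.7°) = 0.144

0.144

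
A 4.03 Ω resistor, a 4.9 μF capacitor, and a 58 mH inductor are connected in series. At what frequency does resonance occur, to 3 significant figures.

299 Hz

ω₀ = 1/√(LC) = 1/√(0.058 × 4.9e-06) = 1876 rad/s
f₀ = ω₀/(2π) = 299 Hz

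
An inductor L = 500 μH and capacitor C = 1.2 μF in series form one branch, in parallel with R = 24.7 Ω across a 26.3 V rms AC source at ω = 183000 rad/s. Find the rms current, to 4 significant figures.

1.107 A

X_L = ωL = 91.50 Ω
X_C = 1/(ωC) = 4.554 Ω
Branch 1: Z₁ = R = 24.70 Ω
Branch 2 (series LC): Z₂ = j(X_L − X_C) = j86.95 Ω
Parallel: Z = Z₁Z₂/(Z₁+Z₂), |Z| = 23.76 Ω, ∠Z = 15.86°
I = V/|Z| = 26.3/23.76 = 1.107 A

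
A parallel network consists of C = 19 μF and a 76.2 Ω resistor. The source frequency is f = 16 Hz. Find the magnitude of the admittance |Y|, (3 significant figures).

13.3 mS

ω = 2πf = 100.5 rad/s
X_C = 1/(ωC) = 524 Ω
Parallel: admittances add. Y = 1/R + jωC
Y = (0.0131 + j0.00191) S
|Y| = 0.0133 S → |Z| = 1/|Y| = 75.4 Ω, ∠Z = −∠Y = -8.28°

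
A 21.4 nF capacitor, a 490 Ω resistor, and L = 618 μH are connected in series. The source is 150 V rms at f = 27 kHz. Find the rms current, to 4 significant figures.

ω = 2πf = 169600 rad/s
X_L = ωL = 104.8 Ω
X_C = 1/(ωC) = 275.4 Ω
Net reactance X = X_L − X_C = -170.6 Ω
Z = 490.0 − j170.6 Ω
|Z| = √(490.0² + 170.6²) = 518.9 Ω
I = V/|Z| = 150/518.9 = 289.1 mA

289.1 mA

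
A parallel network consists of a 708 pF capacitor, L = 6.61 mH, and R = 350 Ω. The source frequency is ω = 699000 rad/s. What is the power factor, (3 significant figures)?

X_L = ωL = 4620 Ω
X_C = 1/(ωC) = 2020 Ω
Parallel: admittances add. Y = 1/R + 1/(jωL) + jωC
Y = (0.00286 + j0.000278) S
|Y| = 0.00287 S → |Z| = 1/|Y| = 348 Ω, ∠Z = −∠Y = -5.57°
cos φ = cos(-5.57°) = 0.995

0.995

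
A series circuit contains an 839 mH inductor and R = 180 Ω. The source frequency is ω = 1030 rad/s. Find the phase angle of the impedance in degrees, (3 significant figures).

X_L = ωL = 864 Ω
Z = 180 + j864 Ω
|Z| = √(180² + 864²) = 883 Ω
∠Z = arctan(864/180) = 78.2°

78.2°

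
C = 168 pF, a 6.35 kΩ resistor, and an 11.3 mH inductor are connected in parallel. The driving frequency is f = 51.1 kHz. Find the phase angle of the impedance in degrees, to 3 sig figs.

ω = 2πf = 321100 rad/s
X_L = ωL = 3630 Ω
X_C = 1/(ωC) = 18500 Ω
Parallel: admittances add. Y = 1/R + 1/(jωL) + jωC
Y = (0.000157 − j0.000222) S
|Y| = 0.000272 S → |Z| = 1/|Y| = 3680 Ω, ∠Z = −∠Y = 54.6°

54.6°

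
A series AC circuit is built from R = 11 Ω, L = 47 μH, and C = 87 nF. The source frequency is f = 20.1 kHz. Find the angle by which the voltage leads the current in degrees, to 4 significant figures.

-82.63°

ω = 2πf = 126300 rad/s
X_L = ωL = 5.936 Ω
X_C = 1/(ωC) = 91.01 Ω
Net reactance X = X_L − X_C = -85.08 Ω
Z = 11.00 − j85.08 Ω
|Z| = √(11.00² + 85.08²) = 85.79 Ω
∠Z = arctan(-85.08/11.00) = -82.63°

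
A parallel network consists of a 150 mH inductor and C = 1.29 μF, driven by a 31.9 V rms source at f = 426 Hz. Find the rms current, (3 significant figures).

ω = 2πf = 2677 rad/s
X_L = ωL = 401 Ω
X_C = 1/(ωC) = 290 Ω
Parallel: admittances add. Y = 1/(jωL) + jωC
Y = (0 + j0.000962) S
|Y| = 0.000962 S → |Z| = 1/|Y| = 1040 Ω, ∠Z = −∠Y = -90.0°
I = V/|Z| = 31.9/1040 = 30.7 mA

30.7 mA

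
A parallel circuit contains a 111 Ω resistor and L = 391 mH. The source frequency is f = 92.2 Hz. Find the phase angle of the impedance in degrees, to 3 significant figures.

26.1°

ω = 2πf = 579.3 rad/s
X_L = ωL = 227 Ω
Parallel: admittances add. Y = 1/R + 1/(jωL)
Y = (0.00901 − j0.00441) S
|Y| = 0.0100 S → |Z| = 1/|Y| = 99.7 Ω, ∠Z = −∠Y = 26.1°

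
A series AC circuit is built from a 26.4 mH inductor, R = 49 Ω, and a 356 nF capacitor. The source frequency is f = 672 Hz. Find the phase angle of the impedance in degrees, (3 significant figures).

ω = 2πf = 4222 rad/s
X_L = ωL = 111 Ω
X_C = 1/(ωC) = 665 Ω
Net reactance X = X_L − X_C = -554 Ω
Z = 49.0 − j554 Ω
|Z| = √(49.0² + 554²) = 556 Ω
∠Z = arctan(-554/49.0) = -84.9°

-84.9°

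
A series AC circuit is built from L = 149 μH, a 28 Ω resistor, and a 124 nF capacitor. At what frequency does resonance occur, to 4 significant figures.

37.03 kHz

ω₀ = 1/√(LC) = 1/√(0.000149 × 1.24e-07) = 232600 rad/s
f₀ = ω₀/(2π) = 37.03 kHz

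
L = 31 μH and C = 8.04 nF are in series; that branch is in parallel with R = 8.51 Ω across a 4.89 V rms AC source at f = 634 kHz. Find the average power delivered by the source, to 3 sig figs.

ω = 2πf = 3.984e+06 rad/s
X_L = ωL = 123 Ω
X_C = 1/(ωC) = 31.2 Ω
Branch 1: Z₁ = R = 8.51 Ω
Branch 2 (series LC): Z₂ = j(X_L − X_C) = j92.3 Ω
Parallel: Z = Z₁Z₂/(Z₁+Z₂), |Z| = 8.47 Ω, ∠Z = 5.27°
I = V/|Z| = 577 mA
P = VI cos φ = 4.89 × 0.577 × cos(5.27°) = 2.81 W

2.81 W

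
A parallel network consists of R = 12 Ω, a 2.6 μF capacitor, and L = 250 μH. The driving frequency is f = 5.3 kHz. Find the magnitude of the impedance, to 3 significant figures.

11.1 Ω

ω = 2πf = 33300 rad/s
X_L = ωL = 8.33 Ω
X_C = 1/(ωC) = 11.5 Ω
Parallel: admittances add. Y = 1/R + 1/(jωL) + jωC
Y = (0.0833 − j0.0335) S
|Y| = 0.0898 S → |Z| = 1/|Y| = 11.1 Ω, ∠Z = −∠Y = 21.9°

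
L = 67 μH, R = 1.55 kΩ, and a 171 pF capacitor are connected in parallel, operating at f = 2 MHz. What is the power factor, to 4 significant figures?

ω = 2πf = 1.257e+07 rad/s
X_L = ωL = 841.9 Ω
X_C = 1/(ωC) = 465.4 Ω
Parallel: admittances add. Y = 1/R + 1/(jωL) + jωC
Y = (0.0006452 + j0.0009611) S
|Y| = 0.001158 S → |Z| = 1/|Y| = 863.9 Ω, ∠Z = −∠Y = -56.13°
cos φ = cos(-56.13°) = 0.5573

0.5573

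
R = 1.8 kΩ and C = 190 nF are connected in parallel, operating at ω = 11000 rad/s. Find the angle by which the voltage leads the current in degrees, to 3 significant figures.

X_C = 1/(ωC) = 478 Ω
Parallel: admittances add. Y = 1/R + jωC
Y = (0.000556 + j0.00209) S
|Y| = 0.00216 S → |Z| = 1/|Y| = 462 Ω, ∠Z = −∠Y = -75.1°

-75.1°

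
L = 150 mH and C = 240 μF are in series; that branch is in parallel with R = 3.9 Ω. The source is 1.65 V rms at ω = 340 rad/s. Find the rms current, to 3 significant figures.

X_L = ωL = 51.0 Ω
X_C = 1/(ωC) = 12.3 Ω
Branch 1: Z₁ = R = 3.90 Ω
Branch 2 (series LC): Z₂ = j(X_L − X_C) = j38.7 Ω
Parallel: Z = Z₁Z₂/(Z₁+Z₂), |Z| = 3.88 Ω, ∠Z = 5.75°
I = V/|Z| = 1.65/3.88 = 425 mA

425 mA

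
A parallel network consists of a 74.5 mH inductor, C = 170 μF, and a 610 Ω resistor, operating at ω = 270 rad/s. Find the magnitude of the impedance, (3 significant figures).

X_L = ωL = 20.1 Ω
X_C = 1/(ωC) = 21.8 Ω
Parallel: admittances add. Y = 1/R + 1/(jωL) + jωC
Y = (0.00164 − j0.00381) S
|Y| = 0.00415 S → |Z| = 1/|Y| = 241 Ω, ∠Z = −∠Y = 66.7°

241 Ω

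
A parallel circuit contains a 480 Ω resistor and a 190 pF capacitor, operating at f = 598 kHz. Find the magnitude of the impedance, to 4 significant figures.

454.1 Ω

ω = 2πf = 3.757e+06 rad/s
X_C = 1/(ωC) = 1401 Ω
Parallel: admittances add. Y = 1/R + jωC
Y = (0.002083 + j0.0007139) S
|Y| = 0.002202 S → |Z| = 1/|Y| = 454.1 Ω, ∠Z = −∠Y = -18.92°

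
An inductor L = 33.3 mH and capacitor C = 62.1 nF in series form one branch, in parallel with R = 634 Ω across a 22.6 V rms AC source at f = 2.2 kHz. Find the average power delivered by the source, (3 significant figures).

806 mW

ω = 2πf = 13820 rad/s
X_L = ωL = 460 Ω
X_C = 1/(ωC) = 1160 Ω
Branch 1: Z₁ = R = 634 Ω
Branch 2 (series LC): Z₂ = j(X_L − X_C) = −j705 Ω
Parallel: Z = Z₁Z₂/(Z₁+Z₂), |Z| = 471 Ω, ∠Z = -42.0°
I = V/|Z| = 48.0 mA
P = VI cos φ = 22.6 × 0.0480 × cos(-42.0°) = 806 mW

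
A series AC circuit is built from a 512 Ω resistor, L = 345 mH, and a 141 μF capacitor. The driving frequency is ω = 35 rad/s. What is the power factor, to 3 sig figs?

0.937

X_L = ωL = 12.1 Ω
X_C = 1/(ωC) = 203 Ω
Net reactance X = X_L − X_C = -191 Ω
Z = 512 − j191 Ω
|Z| = √(512² + 191²) = 546 Ω
∠Z = arctan(-191/512) = -20.4°
cos φ = cos(-20.4°) = 0.937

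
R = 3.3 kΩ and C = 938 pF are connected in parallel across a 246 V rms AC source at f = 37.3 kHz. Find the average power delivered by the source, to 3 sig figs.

ω = 2πf = 234400 rad/s
X_C = 1/(ωC) = 4550 Ω
Parallel: admittances add. Y = 1/R + jωC
Y = (0.000303 + j0.000220) S
|Y| = 0.000374 S → |Z| = 1/|Y| = 2670 Ω, ∠Z = −∠Y = -36.0°
I = V/|Z| = 92.1 mA
P = VI cos φ = 246 × 0.0921 × cos(-36.0°) = 18.3 W

18.3 W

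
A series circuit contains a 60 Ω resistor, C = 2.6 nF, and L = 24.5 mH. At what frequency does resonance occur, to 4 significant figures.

ω₀ = 1/√(LC) = 1/√(0.0245 × 2.6e-09) = 125300 rad/s
f₀ = ω₀/(2π) = 19.94 kHz

19.94 kHz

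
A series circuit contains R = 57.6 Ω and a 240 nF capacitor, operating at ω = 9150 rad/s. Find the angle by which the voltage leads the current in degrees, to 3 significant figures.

-82.8°

X_C = 1/(ωC) = 455 Ω
Z = 57.6 − j455 Ω
|Z| = √(57.6² + 455²) = 459 Ω
∠Z = arctan(-455/57.6) = -82.8°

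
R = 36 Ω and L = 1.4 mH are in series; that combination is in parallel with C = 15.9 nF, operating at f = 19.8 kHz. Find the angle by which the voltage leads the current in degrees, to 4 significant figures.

ω = 2πf = 124400 rad/s
X_L = ωL = 174.2 Ω
X_C = 1/(ωC) = 505.5 Ω
Branch 1 (R+jX_L): Z₁ = 36.00 + j174.2 Ω, |Z₁| = 177.9 Ω
Branch 2 (−jX_C): Z₂ = −j505.5 Ω
Parallel: Z = Z₁Z₂/(Z₁+Z₂), |Z| = 269.7 Ω, ∠Z = 72.12°

72.12°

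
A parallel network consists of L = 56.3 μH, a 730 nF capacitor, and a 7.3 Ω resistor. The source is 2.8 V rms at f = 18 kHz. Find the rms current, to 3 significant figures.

ω = 2πf = 113100 rad/s
X_L = ωL = 6.37 Ω
X_C = 1/(ωC) = 12.1 Ω
Parallel: admittances add. Y = 1/R + 1/(jωL) + jωC
Y = (0.137 − j0.0745) S
|Y| = 0.156 S → |Z| = 1/|Y| = 6.41 Ω, ∠Z = −∠Y = 28.5°
I = V/|Z| = 2.8/6.41 = 437 mA

437 mA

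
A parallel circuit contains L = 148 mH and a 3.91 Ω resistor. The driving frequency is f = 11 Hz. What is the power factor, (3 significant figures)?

ω = 2πf = 69.12 rad/s
X_L = ωL = 10.2 Ω
Parallel: admittances add. Y = 1/R + 1/(jωL)
Y = (0.256 − j0.0978) S
|Y| = 0.274 S → |Z| = 1/|Y| = 3.65 Ω, ∠Z = −∠Y = 20.9°
cos φ = cos(20.9°) = 0.934

0.934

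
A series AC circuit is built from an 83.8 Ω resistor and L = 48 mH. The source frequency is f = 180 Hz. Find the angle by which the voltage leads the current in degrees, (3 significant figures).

ω = 2πf = 1131 rad/s
X_L = ωL = 54.3 Ω
Z = 83.8 + j54.3 Ω
|Z| = √(83.8² + 54.3²) = 99.8 Ω
∠Z = arctan(54.3/83.8) = 32.9°

32.9°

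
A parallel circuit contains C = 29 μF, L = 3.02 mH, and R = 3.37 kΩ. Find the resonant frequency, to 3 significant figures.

538 Hz

ω₀ = 1/√(LC) = 1/√(0.00302 × 2.9e-05) = 3379 rad/s
f₀ = ω₀/(2π) = 538 Hz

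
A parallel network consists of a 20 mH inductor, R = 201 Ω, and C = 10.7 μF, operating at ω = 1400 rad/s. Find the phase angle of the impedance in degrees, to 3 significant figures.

X_L = ωL = 28.0 Ω
X_C = 1/(ωC) = 66.8 Ω
Parallel: admittances add. Y = 1/R + 1/(jωL) + jωC
Y = (0.00498 − j0.0207) S
|Y| = 0.0213 S → |Z| = 1/|Y| = 46.9 Ω, ∠Z = −∠Y = 76.5°

76.5°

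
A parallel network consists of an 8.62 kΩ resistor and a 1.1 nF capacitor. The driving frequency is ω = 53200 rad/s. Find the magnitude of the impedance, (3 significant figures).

7700 Ω

X_C = 1/(ωC) = 17100 Ω
Parallel: admittances add. Y = 1/R + jωC
Y = (0.000116 + j5.85e-05) S
|Y| = 0.000130 S → |Z| = 1/|Y| = 7700 Ω, ∠Z = −∠Y = -26.8°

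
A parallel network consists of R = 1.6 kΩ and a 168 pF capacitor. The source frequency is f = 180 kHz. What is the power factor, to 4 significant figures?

0.9568

ω = 2πf = 1.131e+06 rad/s
X_C = 1/(ωC) = 5263 Ω
Parallel: admittances add. Y = 1/R + jωC
Y = (0.0006250 + j0.0001900) S
|Y| = 0.0006532 S → |Z| = 1/|Y| = 1531 Ω, ∠Z = −∠Y = -16.91°
cos φ = cos(-16.91°) = 0.9568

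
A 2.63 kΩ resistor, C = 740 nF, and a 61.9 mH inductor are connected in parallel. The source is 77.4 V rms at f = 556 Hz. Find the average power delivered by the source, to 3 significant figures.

2.28 W

ω = 2πf = 3493 rad/s
X_L = ωL = 216 Ω
X_C = 1/(ωC) = 387 Ω
Parallel: admittances add. Y = 1/R + 1/(jωL) + jωC
Y = (0.000380 − j0.00204) S
|Y| = 0.00207 S → |Z| = 1/|Y| = 482 Ω, ∠Z = −∠Y = 79.4°
I = V/|Z| = 161 mA
P = VI cos φ = 77.4 × 0.161 × cos(79.4°) = 2.28 W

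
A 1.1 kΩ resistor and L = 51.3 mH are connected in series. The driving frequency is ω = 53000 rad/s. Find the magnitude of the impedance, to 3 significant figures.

2930 Ω

X_L = ωL = 2720 Ω
Z = 1100 + j2720 Ω
|Z| = √(1100² + 2720²) = 2930 Ω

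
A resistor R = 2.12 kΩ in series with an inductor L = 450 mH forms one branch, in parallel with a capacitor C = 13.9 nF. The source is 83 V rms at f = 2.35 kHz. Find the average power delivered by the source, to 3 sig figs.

ω = 2πf = 14770 rad/s
X_L = ωL = 6640 Ω
X_C = 1/(ωC) = 4870 Ω
Branch 1 (R+jX_L): Z₁ = 2120 + j6640 Ω, |Z₁| = 6970 Ω
Branch 2 (−jX_C): Z₂ = −j4870 Ω
Parallel: Z = Z₁Z₂/(Z₁+Z₂), |Z| = 12300 Ω, ∠Z = -57.6°
I = V/|Z| = 6.75 mA
P = VI cos φ = 83 × 0.00675 × cos(-57.6°) = 300 mW

300 mW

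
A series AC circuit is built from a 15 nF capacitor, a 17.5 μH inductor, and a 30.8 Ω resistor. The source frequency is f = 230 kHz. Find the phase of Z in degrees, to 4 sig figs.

-34.09°

ω = 2πf = 1.445e+06 rad/s
X_L = ωL = 25.29 Ω
X_C = 1/(ωC) = 46.13 Ω
Net reactance X = X_L − X_C = -20.84 Ω
Z = 30.80 − j20.84 Ω
|Z| = √(30.80² + 20.84²) = 37.19 Ω
∠Z = arctan(-20.84/30.80) = -34.09°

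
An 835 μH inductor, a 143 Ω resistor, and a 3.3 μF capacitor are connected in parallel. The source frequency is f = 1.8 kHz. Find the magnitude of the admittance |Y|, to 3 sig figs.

68.9 mS

ω = 2πf = 11310 rad/s
X_L = ωL = 9.44 Ω
X_C = 1/(ωC) = 26.8 Ω
Parallel: admittances add. Y = 1/R + 1/(jωL) + jωC
Y = (0.00699 − j0.0686) S
|Y| = 0.0689 S → |Z| = 1/|Y| = 14.5 Ω, ∠Z = −∠Y = 84.2°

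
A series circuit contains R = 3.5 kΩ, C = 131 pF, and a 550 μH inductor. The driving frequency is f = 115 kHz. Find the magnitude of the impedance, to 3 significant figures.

ω = 2πf = 722600 rad/s
X_L = ωL = 397 Ω
X_C = 1/(ωC) = 10600 Ω
Net reactance X = X_L − X_C = -10200 Ω
Z = 3500 − j10200 Ω
|Z| = √(3500² + 10200²) = 10800 Ω

10800 Ω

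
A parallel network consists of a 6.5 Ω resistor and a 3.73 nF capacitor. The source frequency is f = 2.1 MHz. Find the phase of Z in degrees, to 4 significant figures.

-17.74°

ω = 2πf = 1.319e+07 rad/s
X_C = 1/(ωC) = 20.32 Ω
Parallel: admittances add. Y = 1/R + jωC
Y = (0.1538 + j0.04922) S
|Y| = 0.1615 S → |Z| = 1/|Y| = 6.191 Ω, ∠Z = −∠Y = -17.74°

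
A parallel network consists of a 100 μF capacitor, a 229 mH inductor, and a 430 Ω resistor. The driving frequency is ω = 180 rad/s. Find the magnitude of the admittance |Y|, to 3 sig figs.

6.68 mS

X_L = ωL = 41.2 Ω
X_C = 1/(ωC) = 55.6 Ω
Parallel: admittances add. Y = 1/R + 1/(jωL) + jωC
Y = (0.00233 − j0.00626) S
|Y| = 0.00668 S → |Z| = 1/|Y| = 150 Ω, ∠Z = −∠Y = 69.6°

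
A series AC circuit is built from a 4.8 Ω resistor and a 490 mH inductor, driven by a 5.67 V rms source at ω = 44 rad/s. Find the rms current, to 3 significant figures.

X_L = ωL = 21.6 Ω
Z = 4.80 + j21.6 Ω
|Z| = √(4.80² + 21.6²) = 22.1 Ω
I = V/|Z| = 5.67/22.1 = 257 mA

257 mA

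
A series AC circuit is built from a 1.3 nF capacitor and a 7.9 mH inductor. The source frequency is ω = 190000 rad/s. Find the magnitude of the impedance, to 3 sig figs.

2550 Ω

X_L = ωL = 1500 Ω
X_C = 1/(ωC) = 4050 Ω
Net reactance X = X_L − X_C = -2550 Ω
Z = − j2550 Ω
|Z| = √(0² + 2550²) = 2550 Ω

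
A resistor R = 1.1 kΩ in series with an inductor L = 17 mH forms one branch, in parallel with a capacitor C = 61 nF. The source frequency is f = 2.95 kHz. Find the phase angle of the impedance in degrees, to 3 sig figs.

ω = 2πf = 18540 rad/s
X_L = ωL = 315 Ω
X_C = 1/(ωC) = 884 Ω
Branch 1 (R+jX_L): Z₁ = 1100 + j315 Ω, |Z₁| = 1140 Ω
Branch 2 (−jX_C): Z₂ = −j884 Ω
Parallel: Z = Z₁Z₂/(Z₁+Z₂), |Z| = 817 Ω, ∠Z = -46.7°

-46.7°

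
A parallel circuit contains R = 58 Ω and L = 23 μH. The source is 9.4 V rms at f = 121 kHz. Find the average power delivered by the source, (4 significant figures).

1.523 W

ω = 2πf = 760300 rad/s
X_L = ωL = 17.49 Ω
Parallel: admittances add. Y = 1/R + 1/(jωL)
Y = (0.01724 − j0.05719) S
|Y| = 0.05973 S → |Z| = 1/|Y| = 16.74 Ω, ∠Z = −∠Y = 73.22°
I = V/|Z| = 561.5 mA
P = VI cos φ = 9.4 × 0.5615 × cos(73.22°) = 1.523 W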